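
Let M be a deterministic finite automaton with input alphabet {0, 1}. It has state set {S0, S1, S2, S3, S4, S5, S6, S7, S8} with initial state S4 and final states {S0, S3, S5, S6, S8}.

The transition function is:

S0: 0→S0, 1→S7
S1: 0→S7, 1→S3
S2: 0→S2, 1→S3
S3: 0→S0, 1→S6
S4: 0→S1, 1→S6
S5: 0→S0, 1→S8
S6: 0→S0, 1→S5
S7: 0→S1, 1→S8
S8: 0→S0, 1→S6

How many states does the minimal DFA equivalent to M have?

First remove the unreachable states {S2}; 8 states remain.
Initial partition by acceptance: {S0,S3,S5,S6,S8} | {S1,S4,S7}.
Split {S0,S3,S5,S6,S8} by δ(·,1) → {S3,S5,S6,S8} and {S0}.
The partition is now stable with 3 blocks: {S3,S5,S6,S8} | {S1,S4,S7} | {S0}.

3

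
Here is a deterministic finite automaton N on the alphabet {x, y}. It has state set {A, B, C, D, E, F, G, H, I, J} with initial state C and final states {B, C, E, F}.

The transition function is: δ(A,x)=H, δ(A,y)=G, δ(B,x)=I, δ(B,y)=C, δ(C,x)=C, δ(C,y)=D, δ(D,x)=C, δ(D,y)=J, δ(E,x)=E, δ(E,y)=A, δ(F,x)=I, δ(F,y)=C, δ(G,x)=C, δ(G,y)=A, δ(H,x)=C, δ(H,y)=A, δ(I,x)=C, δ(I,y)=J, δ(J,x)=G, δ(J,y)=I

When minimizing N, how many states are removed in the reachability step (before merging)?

3

No path from C leads to B, E, F; the other 7 states are all reachable.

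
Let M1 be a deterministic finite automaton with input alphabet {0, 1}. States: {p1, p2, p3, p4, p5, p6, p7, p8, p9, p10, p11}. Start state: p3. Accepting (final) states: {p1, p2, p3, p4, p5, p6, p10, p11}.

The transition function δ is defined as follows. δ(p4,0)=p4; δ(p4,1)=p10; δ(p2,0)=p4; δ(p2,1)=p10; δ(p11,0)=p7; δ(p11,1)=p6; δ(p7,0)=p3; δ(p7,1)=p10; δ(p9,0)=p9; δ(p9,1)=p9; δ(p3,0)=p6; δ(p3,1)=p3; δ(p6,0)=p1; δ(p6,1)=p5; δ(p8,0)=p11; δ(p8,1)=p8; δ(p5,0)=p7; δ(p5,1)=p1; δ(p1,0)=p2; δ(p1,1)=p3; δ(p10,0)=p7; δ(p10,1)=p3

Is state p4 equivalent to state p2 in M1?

First remove the unreachable states {p8,p9,p11}; 8 states remain.
Initial partition by acceptance: {p1,p2,p3,p4,p5,p6,p10} | {p7}.
On input 0, block {p1,p2,p3,p4,p5,p6,p10} splits into {p1,p2,p3,p4,p6} and {p5,p10}.
Split {p1,p2,p3,p4,p6} by δ(·,1) → {p2,p4,p6} and {p1,p3}.
On input 0, block {p2,p4,p6} splits into {p2,p4} and {p6}.
Split {p1,p3} by δ(·,0) → {p1} and {p3}.
Refine {p5,p10} on symbol 1: members go to different blocks, giving {p5} and {p10}.
The partition is now stable with 7 blocks: {p2,p4} | {p7} | {p5} | {p1} | {p6} | {p3} | {p10}.
p4 and p2 lie in the same block of the stable partition, so they are equivalent — no string distinguishes them.

Yes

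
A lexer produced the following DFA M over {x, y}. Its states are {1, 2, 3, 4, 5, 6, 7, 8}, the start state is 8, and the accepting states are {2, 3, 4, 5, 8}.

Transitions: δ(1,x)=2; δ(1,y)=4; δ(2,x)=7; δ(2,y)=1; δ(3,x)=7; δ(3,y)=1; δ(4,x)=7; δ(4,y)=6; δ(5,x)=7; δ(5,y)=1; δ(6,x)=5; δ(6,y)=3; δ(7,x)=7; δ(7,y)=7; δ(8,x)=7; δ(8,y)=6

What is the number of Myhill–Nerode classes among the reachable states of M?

3

P0 = {2,3,4,5,8} | {1,6,7}.
Refine {1,6,7} on symbol x: members go to different blocks, giving {1,6} and {7}.
The partition is now stable with 3 blocks: {2,3,4,5,8} | {1,6} | {7}.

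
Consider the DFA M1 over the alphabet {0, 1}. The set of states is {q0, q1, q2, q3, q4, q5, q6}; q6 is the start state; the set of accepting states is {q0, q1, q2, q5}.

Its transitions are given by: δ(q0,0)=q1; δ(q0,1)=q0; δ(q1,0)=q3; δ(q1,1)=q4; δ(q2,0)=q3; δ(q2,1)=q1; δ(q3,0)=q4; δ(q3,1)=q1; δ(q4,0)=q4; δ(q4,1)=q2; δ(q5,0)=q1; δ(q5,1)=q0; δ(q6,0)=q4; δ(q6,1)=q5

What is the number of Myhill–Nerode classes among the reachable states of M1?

6

Initial partition by acceptance: {q0,q1,q2,q5} | {q3,q4,q6}.
Refine {q0,q1,q2,q5} on symbol 0: members go to different blocks, giving {q0,q5} and {q1,q2}.
Split {q3,q4,q6} by δ(·,1) → {q3,q4} and {q6}.
Split {q1,q2} by δ(·,1) → {q1} and {q2}.
On input 1, block {q3,q4} splits into {q3} and {q4}.
Stable partition: {q0,q5} | {q3} | {q1} | {q6} | {q2} | {q4} — 6 equivalence classes.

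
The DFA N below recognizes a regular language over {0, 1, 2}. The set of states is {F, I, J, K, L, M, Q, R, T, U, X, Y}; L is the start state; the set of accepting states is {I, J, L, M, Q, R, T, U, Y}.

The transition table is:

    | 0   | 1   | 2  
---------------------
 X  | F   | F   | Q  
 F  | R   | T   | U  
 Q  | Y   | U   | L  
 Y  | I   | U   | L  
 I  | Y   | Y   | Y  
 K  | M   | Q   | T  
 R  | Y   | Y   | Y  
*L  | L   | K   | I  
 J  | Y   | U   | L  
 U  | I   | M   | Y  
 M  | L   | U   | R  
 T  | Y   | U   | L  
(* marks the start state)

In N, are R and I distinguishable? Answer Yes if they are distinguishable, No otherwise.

Reachable states from the start: {I,K,L,M,Q,R,T,U,Y}. Unreachable: {F,J,X} — drop them.
Initial partition by acceptance: {I,L,M,Q,R,T,U,Y} | {K}.
Split {I,L,M,Q,R,T,U,Y} by δ(·,1) → {I,M,Q,R,T,U,Y} and {L}.
Split {I,M,Q,R,T,U,Y} by δ(·,0) → {I,Q,R,T,U,Y} and {M}.
Split {I,Q,R,T,U,Y} by δ(·,1) → {I,Q,R,T,Y} and {U}.
Split {I,Q,R,T,Y} by δ(·,1) → {Q,T,Y} and {I,R}.
Split {Q,T,Y} by δ(·,0) → {Q,T} and {Y}.
The partition is now stable with 7 blocks: {Q,T} | {K} | {L} | {M} | {U} | {I,R} | {Y}.
R and I lie in the same block of the stable partition, so they are equivalent — no string distinguishes them.

No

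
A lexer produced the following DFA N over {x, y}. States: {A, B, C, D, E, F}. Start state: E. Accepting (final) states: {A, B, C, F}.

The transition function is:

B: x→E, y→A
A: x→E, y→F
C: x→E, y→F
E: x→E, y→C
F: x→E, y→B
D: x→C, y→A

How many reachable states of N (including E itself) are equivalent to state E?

1

States {D} cannot be reached from the start state, so discard them.
Start with accepting vs non-accepting: {A,B,C,F} | {E}.
The partition is now stable with 2 blocks: {A,B,C,F} | {E}.
State E belongs to the block {E}, which has 1 states.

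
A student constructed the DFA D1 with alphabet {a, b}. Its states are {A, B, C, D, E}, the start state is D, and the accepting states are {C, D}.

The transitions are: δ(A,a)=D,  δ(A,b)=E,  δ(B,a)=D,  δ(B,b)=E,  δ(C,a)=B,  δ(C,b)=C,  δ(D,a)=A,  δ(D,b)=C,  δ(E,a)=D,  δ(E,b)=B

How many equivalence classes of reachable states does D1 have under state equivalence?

All states are reachable from the start state.
Start with accepting vs non-accepting: {C,D} | {A,B,E}.
Stable partition: {C,D} | {A,B,E} — 2 equivalence classes.

2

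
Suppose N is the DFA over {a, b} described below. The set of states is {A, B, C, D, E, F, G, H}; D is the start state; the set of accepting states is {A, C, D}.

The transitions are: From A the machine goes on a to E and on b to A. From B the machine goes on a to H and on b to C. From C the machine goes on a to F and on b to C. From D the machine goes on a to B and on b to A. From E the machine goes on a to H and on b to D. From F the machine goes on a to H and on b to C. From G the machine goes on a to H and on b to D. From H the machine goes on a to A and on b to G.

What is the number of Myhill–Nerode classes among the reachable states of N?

3

Every state is reachable, so we keep all 8.
Start with accepting vs non-accepting: {A,C,D} | {B,E,F,G,H}.
Refine {B,E,F,G,H} on symbol a: members go to different blocks, giving {B,E,F,G} and {H}.
No further refinement is possible. Final partition (3 blocks): {A,C,D} | {B,E,F,G} | {H}.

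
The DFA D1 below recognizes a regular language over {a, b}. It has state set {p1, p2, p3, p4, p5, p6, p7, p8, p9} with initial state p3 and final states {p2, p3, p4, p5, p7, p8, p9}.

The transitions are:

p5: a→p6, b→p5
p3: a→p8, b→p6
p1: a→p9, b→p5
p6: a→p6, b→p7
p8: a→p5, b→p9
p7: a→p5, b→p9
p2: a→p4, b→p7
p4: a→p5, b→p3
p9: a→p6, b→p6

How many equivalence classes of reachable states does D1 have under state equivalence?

5

States {p1,p2,p4} cannot be reached from the start state, so discard them.
P0 = {p3,p5,p7,p8,p9} | {p6}.
Split {p3,p5,p7,p8,p9} by δ(·,a) → {p3,p7,p8} and {p5,p9}.
Refine {p3,p7,p8} on symbol a: members go to different blocks, giving {p7,p8} and {p3}.
On input b, block {p5,p9} splits into {p5} and {p9}.
No further refinement is possible. Final partition (5 blocks): {p7,p8} | {p6} | {p5} | {p3} | {p9}.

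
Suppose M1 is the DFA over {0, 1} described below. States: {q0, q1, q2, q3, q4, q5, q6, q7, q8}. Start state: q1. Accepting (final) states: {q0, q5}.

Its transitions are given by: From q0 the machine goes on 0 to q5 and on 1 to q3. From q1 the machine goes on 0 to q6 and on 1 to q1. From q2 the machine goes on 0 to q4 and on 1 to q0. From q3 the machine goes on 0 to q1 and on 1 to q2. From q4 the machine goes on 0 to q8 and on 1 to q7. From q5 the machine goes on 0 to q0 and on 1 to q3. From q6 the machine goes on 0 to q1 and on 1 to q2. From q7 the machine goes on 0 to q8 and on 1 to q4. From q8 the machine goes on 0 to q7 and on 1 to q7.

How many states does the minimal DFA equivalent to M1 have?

P0 = {q0,q5} | {q1,q2,q3,q4,q6,q7,q8}.
On input 1, block {q1,q2,q3,q4,q6,q7,q8} splits into {q1,q3,q4,q6,q7,q8} and {q2}.
On input 1, block {q1,q3,q4,q6,q7,q8} splits into {q1,q4,q7,q8} and {q3,q6}.
Refine {q1,q4,q7,q8} on symbol 0: members go to different blocks, giving {q4,q7,q8} and {q1}.
No further refinement is possible. Final partition (5 blocks): {q0,q5} | {q4,q7,q8} | {q2} | {q3,q6} | {q1}.

5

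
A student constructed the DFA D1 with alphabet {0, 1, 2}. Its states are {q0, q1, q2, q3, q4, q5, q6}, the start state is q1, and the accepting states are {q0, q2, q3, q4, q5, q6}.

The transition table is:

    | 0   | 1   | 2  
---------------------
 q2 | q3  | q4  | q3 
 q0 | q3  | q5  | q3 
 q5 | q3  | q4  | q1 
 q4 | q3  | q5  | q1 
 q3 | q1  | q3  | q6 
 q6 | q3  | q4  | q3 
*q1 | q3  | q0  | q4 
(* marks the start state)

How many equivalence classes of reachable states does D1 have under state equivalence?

States {q2} cannot be reached from the start state, so discard them.
P0 = {q0,q3,q4,q5,q6} | {q1}.
On input 0, block {q0,q3,q4,q5,q6} splits into {q0,q4,q5,q6} and {q3}.
Split {q0,q4,q5,q6} by δ(·,2) → {q0,q6} and {q4,q5}.
No further refinement is possible. Final partition (4 blocks): {q0,q6} | {q1} | {q3} | {q4,q5}.

4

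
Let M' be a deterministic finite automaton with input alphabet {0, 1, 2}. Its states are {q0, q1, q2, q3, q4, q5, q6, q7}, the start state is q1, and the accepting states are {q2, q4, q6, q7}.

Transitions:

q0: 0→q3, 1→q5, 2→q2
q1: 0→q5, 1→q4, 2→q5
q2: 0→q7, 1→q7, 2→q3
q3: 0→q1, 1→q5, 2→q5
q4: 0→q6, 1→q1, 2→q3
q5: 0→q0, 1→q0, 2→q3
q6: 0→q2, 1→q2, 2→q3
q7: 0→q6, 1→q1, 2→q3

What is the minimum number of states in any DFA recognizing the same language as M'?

P0 = {q2,q4,q6,q7} | {q0,q1,q3,q5}.
Refine {q2,q4,q6,q7} on symbol 1: members go to different blocks, giving {q2,q6} and {q4,q7}.
On input 0, block {q2,q6} splits into {q2} and {q6}.
On input 1, block {q0,q1,q3,q5} splits into {q0,q3,q5} and {q1}.
Refine {q0,q3,q5} on symbol 0: members go to different blocks, giving {q0,q5} and {q3}.
Refine {q0,q5} on symbol 0: members go to different blocks, giving {q0} and {q5}.
The partition is now stable with 7 blocks: {q2} | {q0} | {q4,q7} | {q6} | {q1} | {q3} | {q5}.

7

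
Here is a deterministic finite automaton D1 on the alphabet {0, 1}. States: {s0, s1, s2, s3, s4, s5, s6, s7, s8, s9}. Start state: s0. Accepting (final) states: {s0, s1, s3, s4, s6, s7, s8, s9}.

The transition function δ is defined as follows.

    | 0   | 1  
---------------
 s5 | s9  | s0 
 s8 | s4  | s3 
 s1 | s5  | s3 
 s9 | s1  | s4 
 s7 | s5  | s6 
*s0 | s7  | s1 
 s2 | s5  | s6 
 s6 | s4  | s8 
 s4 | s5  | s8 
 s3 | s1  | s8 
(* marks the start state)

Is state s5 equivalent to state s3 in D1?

First remove the unreachable states {s2}; 9 states remain.
P0 = {s0,s1,s3,s4,s6,s7,s8,s9} | {s5}.
Split {s0,s1,s3,s4,s6,s7,s8,s9} by δ(·,0) → {s0,s3,s6,s8,s9} and {s1,s4,s7}.
Split {s0,s3,s6,s8,s9} by δ(·,1) → {s3,s6,s8} and {s0,s9}.
No further refinement is possible. Final partition (4 blocks): {s3,s6,s8} | {s5} | {s1,s4,s7} | {s0,s9}.
s5 and s3 end up in different blocks, so they are distinguishable. For instance, the string 'ε' is accepted from only s3.

No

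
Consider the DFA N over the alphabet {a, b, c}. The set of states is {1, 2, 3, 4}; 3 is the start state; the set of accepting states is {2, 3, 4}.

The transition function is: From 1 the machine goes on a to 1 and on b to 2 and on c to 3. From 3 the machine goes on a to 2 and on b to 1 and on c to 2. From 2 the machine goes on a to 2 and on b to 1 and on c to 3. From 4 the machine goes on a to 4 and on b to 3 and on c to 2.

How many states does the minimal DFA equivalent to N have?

Reachable states from the start: {1,2,3}. Unreachable: {4} — drop them.
Start with accepting vs non-accepting: {2,3} | {1}.
No further refinement is possible. Final partition (2 blocks): {2,3} | {1}.

2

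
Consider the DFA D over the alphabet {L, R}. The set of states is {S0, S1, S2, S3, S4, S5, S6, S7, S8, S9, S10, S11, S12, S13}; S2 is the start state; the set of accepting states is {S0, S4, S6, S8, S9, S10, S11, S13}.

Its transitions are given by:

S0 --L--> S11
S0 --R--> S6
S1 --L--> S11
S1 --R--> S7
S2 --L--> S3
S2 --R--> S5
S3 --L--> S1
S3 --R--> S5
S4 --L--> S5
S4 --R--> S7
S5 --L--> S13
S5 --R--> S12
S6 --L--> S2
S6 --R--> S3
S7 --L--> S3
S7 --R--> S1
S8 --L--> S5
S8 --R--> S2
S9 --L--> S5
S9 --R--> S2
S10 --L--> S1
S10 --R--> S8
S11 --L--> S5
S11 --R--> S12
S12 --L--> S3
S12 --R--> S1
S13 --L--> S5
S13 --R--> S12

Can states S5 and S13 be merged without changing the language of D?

No

Reachable states from the start: {S1,S2,S3,S5,S7,S11,S12,S13}. Unreachable: {S0,S4,S6,S8,S9,S10} — drop them.
Start with accepting vs non-accepting: {S11,S13} | {S1,S2,S3,S5,S7,S12}.
Split {S1,S2,S3,S5,S7,S12} by δ(·,L) → {S2,S3,S7,S12} and {S1,S5}.
Refine {S2,S3,S7,S12} on symbol L: members go to different blocks, giving {S2,S7,S12} and {S3}.
The partition is now stable with 4 blocks: {S11,S13} | {S2,S7,S12} | {S1,S5} | {S3}.
S5 and S13 end up in different blocks, so they are distinguishable. For instance, the string 'ε' is accepted from only S13.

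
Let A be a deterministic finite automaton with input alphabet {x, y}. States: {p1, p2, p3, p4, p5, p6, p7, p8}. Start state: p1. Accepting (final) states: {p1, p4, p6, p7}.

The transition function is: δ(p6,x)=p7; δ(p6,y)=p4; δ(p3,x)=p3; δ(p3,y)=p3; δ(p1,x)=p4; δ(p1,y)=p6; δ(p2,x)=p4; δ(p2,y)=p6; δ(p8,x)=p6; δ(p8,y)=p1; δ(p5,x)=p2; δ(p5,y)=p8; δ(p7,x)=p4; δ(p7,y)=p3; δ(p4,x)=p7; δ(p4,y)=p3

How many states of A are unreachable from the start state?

3

No path from p1 leads to p2, p5, p8; the other 5 states are all reachable.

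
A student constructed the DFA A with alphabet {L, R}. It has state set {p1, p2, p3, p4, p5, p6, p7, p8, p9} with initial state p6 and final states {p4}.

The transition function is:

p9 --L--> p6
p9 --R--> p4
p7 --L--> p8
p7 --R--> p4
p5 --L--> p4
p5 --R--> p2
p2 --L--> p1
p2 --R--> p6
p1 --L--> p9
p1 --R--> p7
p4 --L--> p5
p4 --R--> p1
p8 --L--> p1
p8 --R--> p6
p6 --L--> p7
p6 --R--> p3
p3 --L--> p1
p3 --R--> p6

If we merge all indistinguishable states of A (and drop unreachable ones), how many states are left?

All states are reachable from the start state.
Initial partition by acceptance: {p4} | {p1,p2,p3,p5,p6,p7,p8,p9}.
Refine {p1,p2,p3,p5,p6,p7,p8,p9} on symbol L: members go to different blocks, giving {p1,p2,p3,p6,p7,p8,p9} and {p5}.
Split {p1,p2,p3,p6,p7,p8,p9} by δ(·,R) → {p1,p2,p3,p6,p8} and {p7,p9}.
Refine {p1,p2,p3,p6,p8} on symbol L: members go to different blocks, giving {p2,p3,p8} and {p1,p6}.
Split {p7,p9} by δ(·,L) → {p7} and {p9}.
On input L, block {p1,p6} splits into {p1} and {p6}.
No further refinement is possible. Final partition (7 blocks): {p4} | {p2,p3,p8} | {p5} | {p7} | {p1} | {p9} | {p6}.

7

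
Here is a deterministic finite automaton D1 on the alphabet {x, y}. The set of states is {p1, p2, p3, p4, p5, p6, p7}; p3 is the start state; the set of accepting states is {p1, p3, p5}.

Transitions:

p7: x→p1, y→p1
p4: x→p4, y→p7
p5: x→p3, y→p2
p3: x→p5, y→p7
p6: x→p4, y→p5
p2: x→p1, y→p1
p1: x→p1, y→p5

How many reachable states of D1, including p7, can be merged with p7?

2

Reachable states from the start: {p1,p2,p3,p5,p7}. Unreachable: {p4,p6} — drop them.
P0 = {p1,p3,p5} | {p2,p7}.
On input y, block {p1,p3,p5} splits into {p3,p5} and {p1}.
Stable partition: {p3,p5} | {p2,p7} | {p1} — 3 equivalence classes.
State p7 belongs to the block {p2,p7}, which has 2 states.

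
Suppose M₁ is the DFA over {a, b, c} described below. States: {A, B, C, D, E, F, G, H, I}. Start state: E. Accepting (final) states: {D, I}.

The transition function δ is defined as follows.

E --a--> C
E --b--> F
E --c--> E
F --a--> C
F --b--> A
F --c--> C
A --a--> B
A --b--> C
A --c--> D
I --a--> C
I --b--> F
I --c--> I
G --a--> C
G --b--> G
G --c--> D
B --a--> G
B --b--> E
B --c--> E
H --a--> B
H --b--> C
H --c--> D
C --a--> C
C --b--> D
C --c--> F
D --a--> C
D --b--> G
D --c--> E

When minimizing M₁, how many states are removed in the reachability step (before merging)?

Starting at E and following transitions, the reachable set is {A, B, C, D, E, F, G}. That leaves H, I unreachable — 2 in total.

2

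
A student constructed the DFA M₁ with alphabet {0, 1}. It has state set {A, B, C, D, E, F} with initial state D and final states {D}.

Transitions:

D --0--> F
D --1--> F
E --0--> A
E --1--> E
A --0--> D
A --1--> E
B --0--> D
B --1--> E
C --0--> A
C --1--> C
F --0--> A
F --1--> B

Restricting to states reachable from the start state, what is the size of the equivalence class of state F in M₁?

States {C} cannot be reached from the start state, so discard them.
P0 = {D} | {A,B,E,F}.
Split {A,B,E,F} by δ(·,0) → {A,B} and {E,F}.
Split {E,F} by δ(·,1) → {E} and {F}.
The partition is now stable with 4 blocks: {D} | {A,B} | {E} | {F}.
State F belongs to the block {F}, which has 1 states.

1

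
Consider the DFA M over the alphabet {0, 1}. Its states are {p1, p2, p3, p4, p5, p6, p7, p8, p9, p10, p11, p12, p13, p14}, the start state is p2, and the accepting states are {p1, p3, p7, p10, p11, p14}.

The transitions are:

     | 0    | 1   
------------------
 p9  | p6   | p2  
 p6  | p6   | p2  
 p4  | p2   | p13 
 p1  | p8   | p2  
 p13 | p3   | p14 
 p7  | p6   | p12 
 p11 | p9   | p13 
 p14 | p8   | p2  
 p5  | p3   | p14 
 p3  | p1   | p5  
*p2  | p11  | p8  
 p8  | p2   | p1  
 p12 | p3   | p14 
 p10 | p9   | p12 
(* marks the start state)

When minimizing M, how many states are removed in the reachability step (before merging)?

Starting at p2 and following transitions, the reachable set is {p1, p2, p3, p5, p6, p8, p9, p11, p13, p14}. That leaves p4, p7, p10, p12 unreachable — 4 in total.

4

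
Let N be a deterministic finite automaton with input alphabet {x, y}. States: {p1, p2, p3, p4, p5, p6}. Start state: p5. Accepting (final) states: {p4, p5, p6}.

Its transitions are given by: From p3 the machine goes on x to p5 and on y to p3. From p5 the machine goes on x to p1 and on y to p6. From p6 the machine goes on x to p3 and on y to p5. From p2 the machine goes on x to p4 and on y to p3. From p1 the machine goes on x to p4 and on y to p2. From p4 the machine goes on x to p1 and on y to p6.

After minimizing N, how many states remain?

All states are reachable from the start state.
Start with accepting vs non-accepting: {p4,p5,p6} | {p1,p2,p3}.
Stable partition: {p4,p5,p6} | {p1,p2,p3} — 2 equivalence classes.

2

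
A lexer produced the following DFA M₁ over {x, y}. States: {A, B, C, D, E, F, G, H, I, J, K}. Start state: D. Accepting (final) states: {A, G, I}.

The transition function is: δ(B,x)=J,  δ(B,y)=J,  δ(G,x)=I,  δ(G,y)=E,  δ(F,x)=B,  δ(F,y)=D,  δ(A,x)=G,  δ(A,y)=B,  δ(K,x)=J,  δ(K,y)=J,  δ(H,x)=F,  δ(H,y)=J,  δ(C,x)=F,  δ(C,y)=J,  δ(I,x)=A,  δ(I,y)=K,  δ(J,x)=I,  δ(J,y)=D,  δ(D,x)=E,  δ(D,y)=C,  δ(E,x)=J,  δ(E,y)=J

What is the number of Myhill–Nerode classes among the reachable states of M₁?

States {H} cannot be reached from the start state, so discard them.
Initial partition by acceptance: {A,G,I} | {B,C,D,E,F,J,K}.
Split {B,C,D,E,F,J,K} by δ(·,x) → {B,C,D,E,F,K} and {J}.
Refine {B,C,D,E,F,K} on symbol x: members go to different blocks, giving {B,E,K} and {C,D,F}.
On input x, block {C,D,F} splits into {D,F} and {C}.
On input y, block {D,F} splits into {D} and {F}.
Stable partition: {A,G,I} | {B,E,K} | {J} | {D} | {C} | {F} — 6 equivalence classes.

6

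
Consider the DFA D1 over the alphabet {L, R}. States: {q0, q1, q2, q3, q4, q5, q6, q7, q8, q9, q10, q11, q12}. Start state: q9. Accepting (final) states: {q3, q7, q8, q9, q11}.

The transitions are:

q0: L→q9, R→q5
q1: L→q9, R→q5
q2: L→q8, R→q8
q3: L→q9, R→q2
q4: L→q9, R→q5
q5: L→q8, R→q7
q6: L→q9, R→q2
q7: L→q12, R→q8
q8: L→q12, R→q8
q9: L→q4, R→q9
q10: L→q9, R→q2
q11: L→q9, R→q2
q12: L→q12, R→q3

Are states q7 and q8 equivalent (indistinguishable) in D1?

Yes

States {q0,q1,q6,q10,q11} cannot be reached from the start state, so discard them.
Start with accepting vs non-accepting: {q3,q7,q8,q9} | {q2,q4,q5,q12}.
Refine {q3,q7,q8,q9} on symbol L: members go to different blocks, giving {q7,q8,q9} and {q3}.
Split {q2,q4,q5,q12} by δ(·,L) → {q2,q4,q5} and {q12}.
Split {q7,q8,q9} by δ(·,L) → {q7,q8} and {q9}.
Split {q2,q4,q5} by δ(·,L) → {q2,q5} and {q4}.
The partition is now stable with 6 blocks: {q7,q8} | {q2,q5} | {q3} | {q12} | {q9} | {q4}.
q7 and q8 lie in the same block of the stable partition, so they are equivalent — no string distinguishes them.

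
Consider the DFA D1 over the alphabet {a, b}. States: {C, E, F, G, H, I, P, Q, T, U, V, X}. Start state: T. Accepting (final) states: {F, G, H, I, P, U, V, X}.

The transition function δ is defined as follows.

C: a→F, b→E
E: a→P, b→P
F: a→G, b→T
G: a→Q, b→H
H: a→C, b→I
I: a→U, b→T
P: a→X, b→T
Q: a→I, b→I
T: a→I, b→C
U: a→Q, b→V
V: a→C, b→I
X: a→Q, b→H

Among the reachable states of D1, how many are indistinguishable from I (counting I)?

Initial partition by acceptance: {F,G,H,I,P,U,V,X} | {C,E,Q,T}.
Refine {F,G,H,I,P,U,V,X} on symbol a: members go to different blocks, giving {G,H,U,V,X} and {F,I,P}.
Refine {G,H,U,V,X} on symbol b: members go to different blocks, giving {G,U,X} and {H,V}.
Refine {C,E,Q,T} on symbol b: members go to different blocks, giving {C,T} and {E,Q}.
On input b, block {C,T} splits into {C} and {T}.
Stable partition: {G,U,X} | {C} | {F,I,P} | {H,V} | {E,Q} | {T} — 6 equivalence classes.
The equivalence class containing I is {F,I,P}, of size 3.

3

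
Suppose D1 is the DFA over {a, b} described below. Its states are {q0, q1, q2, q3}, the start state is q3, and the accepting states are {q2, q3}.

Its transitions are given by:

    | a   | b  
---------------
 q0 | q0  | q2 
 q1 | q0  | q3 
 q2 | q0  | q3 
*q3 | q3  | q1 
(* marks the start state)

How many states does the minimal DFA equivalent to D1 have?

4

Every state is reachable, so we keep all 4.
P0 = {q2,q3} | {q0,q1}.
Refine {q2,q3} on symbol a: members go to different blocks, giving {q2} and {q3}.
Split {q0,q1} by δ(·,b) → {q0} and {q1}.
No further refinement is possible. Final partition (4 blocks): {q2} | {q0} | {q3} | {q1}.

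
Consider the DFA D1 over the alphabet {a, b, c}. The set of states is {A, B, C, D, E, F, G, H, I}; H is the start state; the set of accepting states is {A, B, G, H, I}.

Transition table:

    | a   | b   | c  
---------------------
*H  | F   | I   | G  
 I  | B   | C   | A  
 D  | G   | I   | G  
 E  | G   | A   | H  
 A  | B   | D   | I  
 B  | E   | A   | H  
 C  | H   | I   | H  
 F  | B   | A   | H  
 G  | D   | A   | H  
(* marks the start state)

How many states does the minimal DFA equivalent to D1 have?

Initial partition by acceptance: {A,B,G,H,I} | {C,D,E,F}.
Refine {A,B,G,H,I} on symbol a: members go to different blocks, giving {B,G,H} and {A,I}.
The partition is now stable with 3 blocks: {B,G,H} | {C,D,E,F} | {A,I}.

3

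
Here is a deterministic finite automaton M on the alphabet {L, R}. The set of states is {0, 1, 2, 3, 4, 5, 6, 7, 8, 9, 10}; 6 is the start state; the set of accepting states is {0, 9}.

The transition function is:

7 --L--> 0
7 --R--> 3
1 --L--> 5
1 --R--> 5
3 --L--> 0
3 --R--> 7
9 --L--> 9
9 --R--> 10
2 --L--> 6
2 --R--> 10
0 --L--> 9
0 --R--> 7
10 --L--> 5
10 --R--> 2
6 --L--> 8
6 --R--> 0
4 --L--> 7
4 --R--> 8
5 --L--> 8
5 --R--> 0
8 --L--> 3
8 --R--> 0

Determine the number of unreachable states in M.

2

No path from 6 leads to 1, 4; the other 9 states are all reachable.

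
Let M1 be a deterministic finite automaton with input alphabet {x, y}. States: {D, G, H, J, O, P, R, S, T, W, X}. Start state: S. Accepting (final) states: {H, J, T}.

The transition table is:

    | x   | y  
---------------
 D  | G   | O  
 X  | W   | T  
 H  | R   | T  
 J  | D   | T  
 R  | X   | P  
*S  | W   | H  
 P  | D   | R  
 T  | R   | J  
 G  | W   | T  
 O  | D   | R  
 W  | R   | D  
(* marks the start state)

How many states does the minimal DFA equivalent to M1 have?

Initial partition by acceptance: {H,J,T} | {D,G,O,P,R,S,W,X}.
On input y, block {D,G,O,P,R,S,W,X} splits into {D,O,P,R,W} and {G,S,X}.
Split {D,O,P,R,W} by δ(·,x) → {O,P,W} and {D,R}.
Stable partition: {H,J,T} | {O,P,W} | {G,S,X} | {D,R} — 4 equivalence classes.

4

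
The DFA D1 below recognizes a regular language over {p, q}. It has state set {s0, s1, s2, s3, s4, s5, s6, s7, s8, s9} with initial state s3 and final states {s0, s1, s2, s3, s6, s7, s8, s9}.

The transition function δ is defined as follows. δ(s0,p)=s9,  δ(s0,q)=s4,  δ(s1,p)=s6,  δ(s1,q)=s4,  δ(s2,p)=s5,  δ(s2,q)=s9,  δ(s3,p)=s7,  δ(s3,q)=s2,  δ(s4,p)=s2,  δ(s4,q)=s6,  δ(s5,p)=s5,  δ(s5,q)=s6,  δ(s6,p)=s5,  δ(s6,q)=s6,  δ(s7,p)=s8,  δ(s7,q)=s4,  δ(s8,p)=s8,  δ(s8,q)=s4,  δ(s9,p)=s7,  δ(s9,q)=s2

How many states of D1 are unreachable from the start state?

2

Starting at s3 and following transitions, the reachable set is {s2, s3, s4, s5, s6, s7, s8, s9}. That leaves s0, s1 unreachable — 2 in total.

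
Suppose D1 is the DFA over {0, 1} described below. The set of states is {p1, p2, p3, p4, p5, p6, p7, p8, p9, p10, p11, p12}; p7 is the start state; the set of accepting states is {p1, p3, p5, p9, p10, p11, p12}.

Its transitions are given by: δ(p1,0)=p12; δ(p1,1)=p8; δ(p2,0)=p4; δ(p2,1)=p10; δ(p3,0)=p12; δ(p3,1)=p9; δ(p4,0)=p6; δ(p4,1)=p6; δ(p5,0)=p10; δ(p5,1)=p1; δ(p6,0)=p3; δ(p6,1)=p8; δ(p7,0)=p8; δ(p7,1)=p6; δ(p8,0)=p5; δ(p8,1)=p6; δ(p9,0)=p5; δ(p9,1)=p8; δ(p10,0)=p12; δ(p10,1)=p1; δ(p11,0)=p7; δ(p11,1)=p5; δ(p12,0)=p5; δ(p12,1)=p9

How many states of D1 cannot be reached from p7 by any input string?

3

BFS from p7 reaches {p1, p3, p5, p6, p7, p8, p9, p10, p12}; the 3 state(s) p2, p4, p11 are never visited.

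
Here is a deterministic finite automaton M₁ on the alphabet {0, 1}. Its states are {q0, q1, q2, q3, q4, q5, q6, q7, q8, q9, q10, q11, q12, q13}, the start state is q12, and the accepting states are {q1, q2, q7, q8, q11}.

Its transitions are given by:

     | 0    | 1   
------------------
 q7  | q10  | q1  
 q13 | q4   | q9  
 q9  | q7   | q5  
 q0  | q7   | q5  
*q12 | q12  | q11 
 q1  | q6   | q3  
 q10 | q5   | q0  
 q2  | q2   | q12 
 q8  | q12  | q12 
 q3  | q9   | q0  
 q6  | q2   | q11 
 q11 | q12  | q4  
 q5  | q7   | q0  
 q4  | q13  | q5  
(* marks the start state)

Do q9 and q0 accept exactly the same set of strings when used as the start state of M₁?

States {q8} cannot be reached from the start state, so discard them.
Start with accepting vs non-accepting: {q1,q2,q7,q11} | {q0,q3,q4,q5,q6,q9,q10,q12,q13}.
Split {q1,q2,q7,q11} by δ(·,0) → {q1,q7,q11} and {q2}.
On input 1, block {q1,q7,q11} splits into {q1,q11} and {q7}.
On input 0, block {q0,q3,q4,q5,q6,q9,q10,q12,q13} splits into {q3,q4,q10,q12,q13} and {q0,q5,q9} and {q6}.
Split {q1,q11} by δ(·,0) → {q1} and {q11}.
Split {q3,q4,q10,q12,q13} by δ(·,0) → {q4,q12,q13} and {q3,q10}.
On input 1, block {q4,q12,q13} splits into {q4,q13} and {q12}.
No further refinement is possible. Final partition (9 blocks): {q1} | {q4,q13} | {q2} | {q7} | {q0,q5,q9} | {q6} | {q11} | {q3,q10} | {q12}.
q9 and q0 lie in the same block of the stable partition, so they are equivalent — no string distinguishes them.

Yes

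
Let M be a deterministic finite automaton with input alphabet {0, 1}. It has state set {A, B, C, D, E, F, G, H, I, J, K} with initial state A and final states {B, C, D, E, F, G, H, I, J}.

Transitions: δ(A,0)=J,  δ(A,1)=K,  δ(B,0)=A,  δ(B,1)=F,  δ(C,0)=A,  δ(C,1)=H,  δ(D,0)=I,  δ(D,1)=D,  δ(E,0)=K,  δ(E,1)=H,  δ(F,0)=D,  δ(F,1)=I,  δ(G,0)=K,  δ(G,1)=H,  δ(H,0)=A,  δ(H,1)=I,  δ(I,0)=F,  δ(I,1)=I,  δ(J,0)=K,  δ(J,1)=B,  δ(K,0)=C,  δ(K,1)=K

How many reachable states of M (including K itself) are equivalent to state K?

2

States {E,G} cannot be reached from the start state, so discard them.
Start with accepting vs non-accepting: {B,C,D,F,H,I,J} | {A,K}.
Refine {B,C,D,F,H,I,J} on symbol 0: members go to different blocks, giving {B,C,H,J} and {D,F,I}.
Refine {B,C,H,J} on symbol 1: members go to different blocks, giving {B,H} and {C,J}.
No further refinement is possible. Final partition (4 blocks): {B,H} | {A,K} | {D,F,I} | {C,J}.
The equivalence class containing K is {A,K}, of size 2.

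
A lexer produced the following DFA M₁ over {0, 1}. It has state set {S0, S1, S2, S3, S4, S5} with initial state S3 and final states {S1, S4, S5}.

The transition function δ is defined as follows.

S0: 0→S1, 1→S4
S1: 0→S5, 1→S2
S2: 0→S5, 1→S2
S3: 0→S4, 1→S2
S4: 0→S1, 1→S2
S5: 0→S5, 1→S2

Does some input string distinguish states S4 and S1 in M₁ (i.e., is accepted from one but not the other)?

First remove the unreachable states {S0}; 5 states remain.
Initial partition by acceptance: {S1,S4,S5} | {S2,S3}.
No further refinement is possible. Final partition (2 blocks): {S1,S4,S5} | {S2,S3}.
S4 and S1 lie in the same block of the stable partition, so they are equivalent — no string distinguishes them.

No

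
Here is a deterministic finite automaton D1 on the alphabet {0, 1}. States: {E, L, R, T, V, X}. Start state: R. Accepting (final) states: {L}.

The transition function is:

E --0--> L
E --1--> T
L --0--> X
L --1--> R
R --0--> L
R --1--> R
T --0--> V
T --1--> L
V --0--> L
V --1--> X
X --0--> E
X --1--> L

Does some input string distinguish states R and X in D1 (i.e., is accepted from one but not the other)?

Every state is reachable, so we keep all 6.
Start with accepting vs non-accepting: {L} | {E,R,T,V,X}.
On input 0, block {E,R,T,V,X} splits into {E,R,V} and {T,X}.
Refine {E,R,V} on symbol 1: members go to different blocks, giving {E,V} and {R}.
No further refinement is possible. Final partition (4 blocks): {L} | {E,V} | {T,X} | {R}.
R and X end up in different blocks, so they are distinguishable. For instance, the string '0' is accepted from only R.

Yes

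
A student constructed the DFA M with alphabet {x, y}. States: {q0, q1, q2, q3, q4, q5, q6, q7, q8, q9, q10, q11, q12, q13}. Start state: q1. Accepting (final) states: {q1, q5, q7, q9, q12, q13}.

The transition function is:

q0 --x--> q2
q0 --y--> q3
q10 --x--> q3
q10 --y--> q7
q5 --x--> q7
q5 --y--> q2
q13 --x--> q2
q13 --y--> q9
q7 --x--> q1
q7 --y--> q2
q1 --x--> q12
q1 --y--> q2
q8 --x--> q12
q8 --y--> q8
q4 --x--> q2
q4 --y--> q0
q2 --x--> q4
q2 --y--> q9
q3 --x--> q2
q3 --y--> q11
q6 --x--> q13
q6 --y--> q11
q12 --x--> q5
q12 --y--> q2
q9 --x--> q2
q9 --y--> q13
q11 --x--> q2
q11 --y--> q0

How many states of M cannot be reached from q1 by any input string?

3

Starting at q1 and following transitions, the reachable set is {q0, q1, q2, q3, q4, q5, q7, q9, q11, q12, q13}. That leaves q6, q8, q10 unreachable — 3 in total.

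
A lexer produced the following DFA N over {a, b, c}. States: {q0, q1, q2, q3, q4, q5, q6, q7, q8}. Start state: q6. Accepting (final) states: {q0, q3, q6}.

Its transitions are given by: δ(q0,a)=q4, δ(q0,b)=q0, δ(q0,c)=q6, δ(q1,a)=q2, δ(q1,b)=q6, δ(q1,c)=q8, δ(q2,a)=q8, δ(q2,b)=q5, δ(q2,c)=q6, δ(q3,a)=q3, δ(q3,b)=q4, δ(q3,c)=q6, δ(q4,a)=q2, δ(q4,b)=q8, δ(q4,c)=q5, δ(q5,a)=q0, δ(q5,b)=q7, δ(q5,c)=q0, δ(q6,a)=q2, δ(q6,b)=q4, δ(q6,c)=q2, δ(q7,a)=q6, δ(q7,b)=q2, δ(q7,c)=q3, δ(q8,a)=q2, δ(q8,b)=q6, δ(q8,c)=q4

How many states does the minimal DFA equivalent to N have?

States {q1} cannot be reached from the start state, so discard them.
P0 = {q0,q3,q6} | {q2,q4,q5,q7,q8}.
Split {q0,q3,q6} by δ(·,a) → {q0,q6} and {q3}.
Refine {q0,q6} on symbol b: members go to different blocks, giving {q0} and {q6}.
Refine {q2,q4,q5,q7,q8} on symbol a: members go to different blocks, giving {q2,q4,q8} and {q5} and {q7}.
On input b, block {q2,q4,q8} splits into {q2} and {q4} and {q8}.
No further refinement is possible. Final partition (8 blocks): {q0} | {q2} | {q3} | {q6} | {q5} | {q7} | {q4} | {q8}.

8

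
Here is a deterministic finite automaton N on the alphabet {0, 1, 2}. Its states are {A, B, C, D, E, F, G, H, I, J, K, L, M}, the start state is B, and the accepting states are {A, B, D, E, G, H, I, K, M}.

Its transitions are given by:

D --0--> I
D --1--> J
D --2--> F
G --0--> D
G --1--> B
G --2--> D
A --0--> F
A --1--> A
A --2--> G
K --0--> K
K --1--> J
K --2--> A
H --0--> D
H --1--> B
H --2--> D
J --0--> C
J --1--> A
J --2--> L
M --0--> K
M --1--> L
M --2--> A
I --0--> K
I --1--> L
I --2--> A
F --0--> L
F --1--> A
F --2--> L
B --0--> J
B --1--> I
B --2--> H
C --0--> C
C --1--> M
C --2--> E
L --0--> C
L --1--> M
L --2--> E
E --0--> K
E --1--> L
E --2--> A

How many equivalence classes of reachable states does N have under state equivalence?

Initial partition by acceptance: {A,B,D,E,G,H,I,K,M} | {C,F,J,L}.
Split {A,B,D,E,G,H,I,K,M} by δ(·,0) → {D,E,G,H,I,K,M} and {A,B}.
Split {D,E,G,H,I,K,M} by δ(·,1) → {D,E,I,K,M} and {G,H}.
On input 2, block {D,E,I,K,M} splits into {E,I,K,M} and {D}.
Refine {C,F,J,L} on symbol 1: members go to different blocks, giving {C,L} and {F,J}.
On input 1, block {E,I,K,M} splits into {E,I,M} and {K}.
Refine {A,B} on symbol 1: members go to different blocks, giving {A} and {B}.
The partition is now stable with 8 blocks: {E,I,M} | {C,L} | {A} | {G,H} | {D} | {F,J} | {K} | {B}.

8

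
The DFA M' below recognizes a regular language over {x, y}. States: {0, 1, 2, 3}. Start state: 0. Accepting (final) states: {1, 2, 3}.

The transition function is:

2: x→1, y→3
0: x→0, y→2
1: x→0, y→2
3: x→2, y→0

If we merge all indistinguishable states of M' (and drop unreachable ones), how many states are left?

All states are reachable from the start state.
Initial partition by acceptance: {1,2,3} | {0}.
On input x, block {1,2,3} splits into {2,3} and {1}.
Refine {2,3} on symbol x: members go to different blocks, giving {2} and {3}.
The partition is now stable with 4 blocks: {2} | {0} | {1} | {3}.

4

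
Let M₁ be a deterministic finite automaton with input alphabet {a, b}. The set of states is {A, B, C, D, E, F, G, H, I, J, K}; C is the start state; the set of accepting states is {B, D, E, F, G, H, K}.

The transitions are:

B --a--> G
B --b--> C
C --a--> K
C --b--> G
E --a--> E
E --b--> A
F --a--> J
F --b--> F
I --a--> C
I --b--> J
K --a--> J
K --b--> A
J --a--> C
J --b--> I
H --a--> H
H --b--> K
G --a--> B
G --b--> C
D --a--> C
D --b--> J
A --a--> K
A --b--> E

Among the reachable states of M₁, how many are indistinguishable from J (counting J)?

First remove the unreachable states {D,F,H}; 8 states remain.
Initial partition by acceptance: {B,E,G,K} | {A,C,I,J}.
Refine {B,E,G,K} on symbol a: members go to different blocks, giving {B,E,G} and {K}.
Split {A,C,I,J} by δ(·,a) → {A,C} and {I,J}.
Stable partition: {B,E,G} | {A,C} | {K} | {I,J} — 4 equivalence classes.
State J belongs to the block {I,J}, which has 2 states.

2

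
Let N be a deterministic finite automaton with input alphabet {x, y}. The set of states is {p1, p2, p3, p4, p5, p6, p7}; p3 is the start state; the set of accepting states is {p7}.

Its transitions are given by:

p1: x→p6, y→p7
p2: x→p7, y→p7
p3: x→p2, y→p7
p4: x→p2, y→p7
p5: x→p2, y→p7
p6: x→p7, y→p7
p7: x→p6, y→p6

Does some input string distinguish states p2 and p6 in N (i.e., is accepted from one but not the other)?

No

First remove the unreachable states {p1,p4,p5}; 4 states remain.
Start with accepting vs non-accepting: {p7} | {p2,p3,p6}.
Refine {p2,p3,p6} on symbol x: members go to different blocks, giving {p2,p6} and {p3}.
No further refinement is possible. Final partition (3 blocks): {p7} | {p2,p6} | {p3}.
p2 and p6 lie in the same block of the stable partition, so they are equivalent — no string distinguishes them.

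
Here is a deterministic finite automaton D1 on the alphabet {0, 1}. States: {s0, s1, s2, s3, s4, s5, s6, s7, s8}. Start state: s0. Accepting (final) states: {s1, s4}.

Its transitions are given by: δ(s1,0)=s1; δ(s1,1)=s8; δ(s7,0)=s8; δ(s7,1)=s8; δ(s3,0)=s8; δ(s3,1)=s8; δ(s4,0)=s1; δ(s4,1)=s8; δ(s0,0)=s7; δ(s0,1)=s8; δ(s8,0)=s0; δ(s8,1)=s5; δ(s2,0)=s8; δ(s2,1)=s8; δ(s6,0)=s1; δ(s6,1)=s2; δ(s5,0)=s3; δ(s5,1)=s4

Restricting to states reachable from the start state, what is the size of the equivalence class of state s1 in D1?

2

Reachable states from the start: {s0,s1,s3,s4,s5,s7,s8}. Unreachable: {s2,s6} — drop them.
P0 = {s1,s4} | {s0,s3,s5,s7,s8}.
Split {s0,s3,s5,s7,s8} by δ(·,1) → {s0,s3,s7,s8} and {s5}.
Refine {s0,s3,s7,s8} on symbol 1: members go to different blocks, giving {s0,s3,s7} and {s8}.
Refine {s0,s3,s7} on symbol 0: members go to different blocks, giving {s3,s7} and {s0}.
Stable partition: {s1,s4} | {s3,s7} | {s5} | {s8} | {s0} — 5 equivalence classes.
The equivalence class containing s1 is {s1,s4}, of size 2.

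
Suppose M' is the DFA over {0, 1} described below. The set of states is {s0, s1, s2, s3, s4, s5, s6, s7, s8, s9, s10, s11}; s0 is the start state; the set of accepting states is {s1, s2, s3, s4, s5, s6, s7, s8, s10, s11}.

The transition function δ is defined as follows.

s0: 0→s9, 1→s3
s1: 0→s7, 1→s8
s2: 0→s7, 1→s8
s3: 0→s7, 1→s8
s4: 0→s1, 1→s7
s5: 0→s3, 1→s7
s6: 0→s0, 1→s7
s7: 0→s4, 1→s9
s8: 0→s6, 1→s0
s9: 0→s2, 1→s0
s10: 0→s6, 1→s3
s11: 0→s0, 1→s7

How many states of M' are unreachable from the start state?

3

BFS from s0 reaches {s0, s1, s2, s3, s4, s6, s7, s8, s9}; the 3 state(s) s5, s10, s11 are never visited.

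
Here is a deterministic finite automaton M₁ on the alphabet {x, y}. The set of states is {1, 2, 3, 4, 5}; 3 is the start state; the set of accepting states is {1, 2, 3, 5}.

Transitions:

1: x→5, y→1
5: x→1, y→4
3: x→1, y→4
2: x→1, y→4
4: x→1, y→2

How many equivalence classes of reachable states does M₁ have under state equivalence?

3

All states are reachable from the start state.
Start with accepting vs non-accepting: {1,2,3,5} | {4}.
On input y, block {1,2,3,5} splits into {2,3,5} and {1}.
Stable partition: {2,3,5} | {4} | {1} — 3 equivalence classes.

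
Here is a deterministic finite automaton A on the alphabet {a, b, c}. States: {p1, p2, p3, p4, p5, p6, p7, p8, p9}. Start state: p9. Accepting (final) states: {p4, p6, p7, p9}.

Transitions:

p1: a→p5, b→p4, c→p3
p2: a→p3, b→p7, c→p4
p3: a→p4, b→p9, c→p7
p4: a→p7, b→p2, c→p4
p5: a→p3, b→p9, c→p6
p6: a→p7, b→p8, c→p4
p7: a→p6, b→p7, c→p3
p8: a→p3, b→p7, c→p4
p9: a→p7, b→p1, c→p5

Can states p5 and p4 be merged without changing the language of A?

No

All states are reachable from the start state.
Initial partition by acceptance: {p4,p6,p7,p9} | {p1,p2,p3,p5,p8}.
Split {p4,p6,p7,p9} by δ(·,b) → {p4,p6,p9} and {p7}.
Split {p4,p6,p9} by δ(·,c) → {p4,p6} and {p9}.
Refine {p1,p2,p3,p5,p8} on symbol a: members go to different blocks, giving {p1,p2,p5,p8} and {p3}.
Refine {p1,p2,p5,p8} on symbol a: members go to different blocks, giving {p2,p5,p8} and {p1}.
Refine {p2,p5,p8} on symbol b: members go to different blocks, giving {p2,p8} and {p5}.
The partition is now stable with 7 blocks: {p4,p6} | {p2,p8} | {p7} | {p9} | {p3} | {p1} | {p5}.
p5 and p4 end up in different blocks, so they are distinguishable. For instance, the string 'ε' is accepted from only p4.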